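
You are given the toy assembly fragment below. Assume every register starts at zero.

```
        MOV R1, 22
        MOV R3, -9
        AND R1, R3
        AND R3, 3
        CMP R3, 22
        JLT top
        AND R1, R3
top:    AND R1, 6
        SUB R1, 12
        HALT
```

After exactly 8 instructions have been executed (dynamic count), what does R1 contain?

after MOV R1, 22: R1=22
after MOV R3, -9: R3=-9
after AND R1, R3: R1=22&(-9)=22
after AND R3, 3: R3=(-9)&3=3
CMP R3, 22  (cmp 3,22)
JLT top: taken
after AND R1, 6: R1=22&6=6
after SUB R1, 12: R1=6-12=-6
After step 8: R1 = -6.

-6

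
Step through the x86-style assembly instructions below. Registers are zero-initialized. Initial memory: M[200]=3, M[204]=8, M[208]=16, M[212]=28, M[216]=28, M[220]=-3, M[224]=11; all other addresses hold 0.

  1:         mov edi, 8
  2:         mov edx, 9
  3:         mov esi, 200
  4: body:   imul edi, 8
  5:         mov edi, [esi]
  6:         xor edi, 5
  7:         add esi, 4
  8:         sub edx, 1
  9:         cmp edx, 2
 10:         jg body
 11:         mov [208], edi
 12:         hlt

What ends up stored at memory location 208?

14

after mov edi, 8: edi=8
after mov edx, 9: edx=9
after mov esi, 200: esi=200
after imul edi, 8: edi=8*8=64
after mov edi, [esi]: edi=M[200]=3
after xor edi, 5: edi=3^5=6
after add esi, 4: esi=200+4=204
after sub edx, 1: edx=9-1=8
cmp edx, 2  (cmp 8,2)
jg body: taken
after imul edi, 8: edi=6*8=48
after mov edi, [esi]: edi=M[204]=8
after xor edi, 5: edi=8^5=13
after add esi, 4: esi=204+4=208
after sub edx, 1: edx=8-1=7
cmp edx, 2  (cmp 7,2)
jg body: taken
after imul edi, 8: edi=13*8=104
after mov edi, [esi]: edi=M[208]=16
after xor edi, 5: edi=16^5=21
after add esi, 4: esi=208+4=212
after sub edx, 1: edx=7-1=6
cmp edx, 2  (cmp 6,2)
jg body: taken
after imul edi, 8: edi=21*8=168
after mov edi, [esi]: edi=M[212]=28
after xor edi, 5: edi=28^5=25
after add esi, 4: esi=212+4=216
after sub edx, 1: edx=6-1=5
cmp edx, 2  (cmp 5,2)
jg body: taken
after imul edi, 8: edi=25*8=200
after mov edi, [esi]: edi=M[216]=28
after xor edi, 5: edi=28^5=25
after add esi, 4: esi=216+4=220
after sub edx, 1: edx=5-1=4
cmp edx, 2  (cmp 4,2)
jg body: taken
after imul edi, 8: edi=25*8=200
after mov edi, [esi]: edi=M[220]=-3
after xor edi, 5: edi=(-3)^5=-8
after add esi, 4: esi=220+4=224
after sub edx, 1: edx=4-1=3
cmp edx, 2  (cmp 3,2)
jg body: taken
after imul edi, 8: edi=(-8)*8=-64
after mov edi, [esi]: edi=M[224]=11
after xor edi, 5: edi=11^5=14
after add esi, 4: esi=224+4=228
after sub edx, 1: edx=3-1=2
cmp edx, 2  (cmp 2,2)
jg body: not taken
mov [208], edi → M[208]=14
halt.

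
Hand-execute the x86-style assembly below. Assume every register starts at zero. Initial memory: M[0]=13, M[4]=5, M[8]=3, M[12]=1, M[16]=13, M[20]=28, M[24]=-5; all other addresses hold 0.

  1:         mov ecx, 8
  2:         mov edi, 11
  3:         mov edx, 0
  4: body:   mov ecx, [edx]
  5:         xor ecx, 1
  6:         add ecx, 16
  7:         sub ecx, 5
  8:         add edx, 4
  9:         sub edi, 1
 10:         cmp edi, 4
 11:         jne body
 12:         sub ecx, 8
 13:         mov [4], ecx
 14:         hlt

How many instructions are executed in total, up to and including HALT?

62

after mov ecx, 8: ecx=8
after mov edi, 11: edi=11
after mov edx, 0: edx=0
after mov ecx, [edx]: ecx=M[0]=13
after xor ecx, 1: ecx=13^1=12
after add ecx, 16: ecx=12+16=28
after sub ecx, 5: ecx=28-5=23
after add edx, 4: edx=0+4=4
after sub edi, 1: edi=11-1=10
cmp edi, 4  (cmp 10,4)
jne body: taken
after mov ecx, [edx]: ecx=M[4]=5
after xor ecx, 1: ecx=5^1=4
after add ecx, 16: ecx=4+16=20
after sub ecx, 5: ecx=20-5=15
after add edx, 4: edx=4+4=8
after sub edi, 1: edi=10-1=9
cmp edi, 4  (cmp 9,4)
jne body: taken
after mov ecx, [edx]: ecx=M[8]=3
after xor ecx, 1: ecx=3^1=2
after add ecx, 16: ecx=2+16=18
after sub ecx, 5: ecx=18-5=13
after add edx, 4: edx=8+4=12
after sub edi, 1: edi=9-1=8
cmp edi, 4  (cmp 8,4)
jne body: taken
after mov ecx, [edx]: ecx=M[12]=1
after xor ecx, 1: ecx=1^1=0
after add ecx, 16: ecx=0+16=16
after sub ecx, 5: ecx=16-5=11
after add edx, 4: edx=12+4=16
after sub edi, 1: edi=8-1=7
cmp edi, 4  (cmp 7,4)
jne body: taken
after mov ecx, [edx]: ecx=M[16]=13
after xor ecx, 1: ecx=13^1=12
after add ecx, 16: ecx=12+16=28
after sub ecx, 5: ecx=28-5=23
after add edx, 4: edx=16+4=20
after sub edi, 1: edi=7-1=6
cmp edi, 4  (cmp 6,4)
jne body: taken
after mov ecx, [edx]: ecx=M[20]=28
after xor ecx, 1: ecx=28^1=29
after add ecx, 16: ecx=29+16=45
after sub ecx, 5: ecx=45-5=40
after add edx, 4: edx=20+4=24
after sub edi, 1: edi=6-1=5
cmp edi, 4  (cmp 5,4)
jne body: taken
after mov ecx, [edx]: ecx=M[24]=-5
after xor ecx, 1: ecx=(-5)^1=-6
after add ecx, 16: ecx=(-6)+16=10
after sub ecx, 5: ecx=10-5=5
after add edx, 4: edx=24+4=28
after sub edi, 1: edi=5-1=4
cmp edi, 4  (cmp 4,4)
jne body: not taken
after sub ecx, 8: ecx=5-8=-3
mov [4], ecx → M[4]=-3
halt.
Total executed instructions: 62.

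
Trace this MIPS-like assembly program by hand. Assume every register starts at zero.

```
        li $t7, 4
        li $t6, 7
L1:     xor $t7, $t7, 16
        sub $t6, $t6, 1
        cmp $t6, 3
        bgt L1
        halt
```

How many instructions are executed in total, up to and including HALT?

li $t7, 4 → $t7=4
li $t6, 7 → $t6=7
xor $t7, $t7, 16 → $t7=4^16=20
sub $t6, $t6, 1 → $t6=7-1=6
cmp $t6, 3  (cmp 6,3)
bgt L1: taken
xor $t7, $t7, 16 → $t7=20^16=4
sub $t6, $t6, 1 → $t6=6-1=5
cmp $t6, 3  (cmp 5,3)
bgt L1: taken
xor $t7, $t7, 16 → $t7=4^16=20
sub $t6, $t6, 1 → $t6=5-1=4
cmp $t6, 3  (cmp 4,3)
bgt L1: taken
xor $t7, $t7, 16 → $t7=20^16=4
sub $t6, $t6, 1 → $t6=4-1=3
cmp $t6, 3  (cmp 3,3)
bgt L1: not taken
halt.
Total executed instructions: 19.

19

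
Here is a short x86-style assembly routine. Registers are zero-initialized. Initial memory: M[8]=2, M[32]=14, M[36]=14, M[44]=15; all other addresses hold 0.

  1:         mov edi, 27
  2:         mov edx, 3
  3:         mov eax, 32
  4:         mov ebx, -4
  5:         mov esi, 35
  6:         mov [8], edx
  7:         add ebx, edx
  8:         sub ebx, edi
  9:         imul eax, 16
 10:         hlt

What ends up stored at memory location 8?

3

mov edi, 27 → edi=27
mov edx, 3 → edx=3
mov eax, 32 → eax=32
mov ebx, -4 → ebx=-4
mov esi, 35 → esi=35
mov [8], edx → M[8]=3
add ebx, edx → ebx=(-4)+3=-1
sub ebx, edi → ebx=(-1)-27=-28
imul eax, 16 → eax=32*16=512
halt.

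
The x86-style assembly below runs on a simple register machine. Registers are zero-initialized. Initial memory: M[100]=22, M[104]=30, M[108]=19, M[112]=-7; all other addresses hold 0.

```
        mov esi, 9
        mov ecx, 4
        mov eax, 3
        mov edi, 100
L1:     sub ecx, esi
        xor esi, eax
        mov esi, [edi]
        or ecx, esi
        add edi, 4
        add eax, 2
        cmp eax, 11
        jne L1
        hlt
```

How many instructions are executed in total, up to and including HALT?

37

esi=9
ecx=4
eax=3
edi=100
ecx=4-9=-5
esi=9^3=10
esi=M[100]=22
ecx=(-5)|22=-1
edi=100+4=104
eax=3+2=5
cmp eax, 11  (cmp 5,11)
jne L1: taken
ecx=(-1)-22=-23
esi=22^5=19
esi=M[104]=30
ecx=(-23)|30=-1
edi=104+4=108
eax=5+2=7
cmp eax, 11  (cmp 7,11)
jne L1: taken
ecx=(-1)-30=-31
esi=30^7=25
esi=M[108]=19
ecx=(-31)|19=-13
edi=108+4=112
eax=7+2=9
cmp eax, 11  (cmp 9,11)
jne L1: taken
ecx=(-13)-19=-32
esi=19^9=26
esi=M[112]=-7
ecx=(-32)|(-7)=-7
edi=112+4=116
eax=9+2=11
cmp eax, 11  (cmp 11,11)
jne L1: not taken
halt.
Total executed instructions: 37.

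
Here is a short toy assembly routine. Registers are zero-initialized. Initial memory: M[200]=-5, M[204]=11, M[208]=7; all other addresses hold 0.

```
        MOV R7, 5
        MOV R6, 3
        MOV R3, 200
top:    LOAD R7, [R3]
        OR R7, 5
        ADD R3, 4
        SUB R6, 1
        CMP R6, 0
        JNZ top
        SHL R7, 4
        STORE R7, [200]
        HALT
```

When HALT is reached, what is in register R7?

112

after MOV R7, 5: R7=5
after MOV R6, 3: R6=3
after MOV R3, 200: R3=200
after LOAD R7, [R3]: R7=M[200]=-5
after OR R7, 5: R7=(-5)|5=-1
after ADD R3, 4: R3=200+4=204
after SUB R6, 1: R6=3-1=2
CMP R6, 0  (cmp 2,0)
JNZ top: taken
after LOAD R7, [R3]: R7=M[204]=11
after OR R7, 5: R7=11|5=15
after ADD R3, 4: R3=204+4=208
after SUB R6, 1: R6=2-1=1
CMP R6, 0  (cmp 1,0)
JNZ top: taken
after LOAD R7, [R3]: R7=M[208]=7
after OR R7, 5: R7=7|5=7
after ADD R3, 4: R3=208+4=212
after SUB R6, 1: R6=1-1=0
CMP R6, 0  (cmp 0,0)
JNZ top: not taken
after SHL R7, 4: R7=7<<4=112
STORE R7, [200] → M[200]=112
halt.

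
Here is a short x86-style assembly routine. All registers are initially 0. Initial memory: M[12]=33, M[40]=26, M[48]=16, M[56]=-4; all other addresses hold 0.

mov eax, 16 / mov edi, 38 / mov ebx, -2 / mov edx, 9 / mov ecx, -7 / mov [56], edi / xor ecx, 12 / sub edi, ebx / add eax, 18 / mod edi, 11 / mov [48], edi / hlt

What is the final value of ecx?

-11

mov eax, 16 → eax=16
mov edi, 38 → edi=38
mov ebx, -2 → ebx=-2
mov edx, 9 → edx=9
mov ecx, -7 → ecx=-7
mov [56], edi → M[56]=38
xor ecx, 12 → ecx=(-7)^12=-11
sub edi, ebx → edi=38-(-2)=40
add eax, 18 → eax=16+18=34
mod edi, 11 → edi=40%11=7
mov [48], edi → M[48]=7
halt.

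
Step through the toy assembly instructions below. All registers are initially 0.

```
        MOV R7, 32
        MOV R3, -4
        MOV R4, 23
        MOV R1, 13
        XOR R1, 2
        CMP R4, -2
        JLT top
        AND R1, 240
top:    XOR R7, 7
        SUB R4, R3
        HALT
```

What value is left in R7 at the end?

MOV R7, 32 → R7=32
MOV R3, -4 → R3=-4
MOV R4, 23 → R4=23
MOV R1, 13 → R1=13
XOR R1, 2 → R1=13^2=15
CMP R4, -2  (cmp 23,-2)
JLT top: not taken
AND R1, 240 → R1=15&240=0
XOR R7, 7 → R7=32^7=39
SUB R4, R3 → R4=23-(-4)=27
halt.

39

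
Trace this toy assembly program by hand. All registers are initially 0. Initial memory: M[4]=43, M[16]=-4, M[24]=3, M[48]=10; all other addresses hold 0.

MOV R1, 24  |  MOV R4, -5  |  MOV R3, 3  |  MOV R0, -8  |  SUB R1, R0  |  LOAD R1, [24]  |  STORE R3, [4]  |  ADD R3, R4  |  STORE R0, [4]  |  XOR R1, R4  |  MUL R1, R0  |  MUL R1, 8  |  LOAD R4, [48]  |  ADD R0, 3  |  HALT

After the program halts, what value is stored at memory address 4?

-8

MOV R1, 24 → R1=24
MOV R4, -5 → R4=-5
MOV R3, 3 → R3=3
MOV R0, -8 → R0=-8
SUB R1, R0 → R1=24-(-8)=32
LOAD R1, [24] → R1=M[24]=3
STORE R3, [4] → M[4]=3
ADD R3, R4 → R3=3+(-5)=-2
STORE R0, [4] → M[4]=-8
XOR R1, R4 → R1=3^(-5)=-8
MUL R1, R0 → R1=(-8)*(-8)=64
MUL R1, 8 → R1=64*8=512
LOAD R4, [48] → R4=M[48]=10
ADD R0, 3 → R0=(-8)+3=-5
halt.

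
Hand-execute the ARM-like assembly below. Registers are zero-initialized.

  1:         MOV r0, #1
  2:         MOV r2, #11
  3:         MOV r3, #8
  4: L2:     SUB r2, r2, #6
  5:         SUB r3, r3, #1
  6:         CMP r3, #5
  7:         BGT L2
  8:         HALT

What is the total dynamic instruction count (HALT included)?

16

after MOV r0, #1: r0=1
after MOV r2, #11: r2=11
after MOV r3, #8: r3=8
after SUB r2, r2, #6: r2=11-6=5
after SUB r3, r3, #1: r3=8-1=7
CMP r3, #5  (cmp 7,5)
BGT L2: taken
after SUB r2, r2, #6: r2=5-6=-1
after SUB r3, r3, #1: r3=7-1=6
CMP r3, #5  (cmp 6,5)
BGT L2: taken
after SUB r2, r2, #6: r2=(-1)-6=-7
after SUB r3, r3, #1: r3=6-1=5
CMP r3, #5  (cmp 5,5)
BGT L2: not taken
halt.
Total executed instructions: 16.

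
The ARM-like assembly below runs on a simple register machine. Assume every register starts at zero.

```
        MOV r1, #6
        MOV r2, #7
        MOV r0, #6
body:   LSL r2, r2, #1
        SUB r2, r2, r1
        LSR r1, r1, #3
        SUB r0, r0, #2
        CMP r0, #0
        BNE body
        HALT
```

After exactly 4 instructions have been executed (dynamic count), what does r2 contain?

MOV r1, #6 → r1=6
MOV r2, #7 → r2=7
MOV r0, #6 → r0=6
LSL r2, r2, #1 → r2=7<<1=14
After step 4: r2 = 14.

14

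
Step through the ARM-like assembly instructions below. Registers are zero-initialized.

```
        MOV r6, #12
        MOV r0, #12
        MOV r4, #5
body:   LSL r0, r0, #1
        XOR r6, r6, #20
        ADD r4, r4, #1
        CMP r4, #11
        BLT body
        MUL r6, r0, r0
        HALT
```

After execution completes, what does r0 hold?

768

after MOV r6, #12: r6=12
after MOV r0, #12: r0=12
after MOV r4, #5: r4=5
after LSL r0, r0, #1: r0=12<<1=24
after XOR r6, r6, #20: r6=12^20=24
after ADD r4, r4, #1: r4=5+1=6
CMP r4, #11  (cmp 6,11)
BLT body: taken
after LSL r0, r0, #1: r0=24<<1=48
after XOR r6, r6, #20: r6=24^20=12
after ADD r4, r4, #1: r4=6+1=7
CMP r4, #11  (cmp 7,11)
BLT body: taken
after LSL r0, r0, #1: r0=48<<1=96
after XOR r6, r6, #20: r6=12^20=24
after ADD r4, r4, #1: r4=7+1=8
CMP r4, #11  (cmp 8,11)
BLT body: taken
after LSL r0, r0, #1: r0=96<<1=192
after XOR r6, r6, #20: r6=24^20=12
after ADD r4, r4, #1: r4=8+1=9
CMP r4, #11  (cmp 9,11)
BLT body: taken
after LSL r0, r0, #1: r0=192<<1=384
after XOR r6, r6, #20: r6=12^20=24
after ADD r4, r4, #1: r4=9+1=10
CMP r4, #11  (cmp 10,11)
BLT body: taken
after LSL r0, r0, #1: r0=384<<1=768
after XOR r6, r6, #20: r6=24^20=12
after ADD r4, r4, #1: r4=10+1=11
CMP r4, #11  (cmp 11,11)
BLT body: not taken
after MUL r6, r0, r0: r6=768*768=589824
halt.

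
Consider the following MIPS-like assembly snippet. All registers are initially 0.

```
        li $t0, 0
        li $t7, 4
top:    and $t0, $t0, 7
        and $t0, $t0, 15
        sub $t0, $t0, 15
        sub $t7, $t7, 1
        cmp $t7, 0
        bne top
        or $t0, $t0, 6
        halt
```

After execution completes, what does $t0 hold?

li $t0, 0 → $t0=0
li $t7, 4 → $t7=4
and $t0, $t0, 7 → $t0=0&7=0
and $t0, $t0, 15 → $t0=0&15=0
sub $t0, $t0, 15 → $t0=0-15=-15
sub $t7, $t7, 1 → $t7=4-1=3
cmp $t7, 0  (cmp 3,0)
bne top: taken
and $t0, $t0, 7 → $t0=(-15)&7=1
and $t0, $t0, 15 → $t0=1&15=1
sub $t0, $t0, 15 → $t0=1-15=-14
sub $t7, $t7, 1 → $t7=3-1=2
cmp $t7, 0  (cmp 2,0)
bne top: taken
and $t0, $t0, 7 → $t0=(-14)&7=2
and $t0, $t0, 15 → $t0=2&15=2
sub $t0, $t0, 15 → $t0=2-15=-13
sub $t7, $t7, 1 → $t7=2-1=1
cmp $t7, 0  (cmp 1,0)
bne top: taken
and $t0, $t0, 7 → $t0=(-13)&7=3
and $t0, $t0, 15 → $t0=3&15=3
sub $t0, $t0, 15 → $t0=3-15=-12
sub $t7, $t7, 1 → $t7=1-1=0
cmp $t7, 0  (cmp 0,0)
bne top: not taken
or $t0, $t0, 6 → $t0=(-12)|6=-10
halt.

-10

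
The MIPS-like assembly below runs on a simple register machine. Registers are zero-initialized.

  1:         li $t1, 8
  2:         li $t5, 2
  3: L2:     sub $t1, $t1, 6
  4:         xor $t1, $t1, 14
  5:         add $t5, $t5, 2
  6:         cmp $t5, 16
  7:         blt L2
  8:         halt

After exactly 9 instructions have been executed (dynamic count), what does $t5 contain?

4

li $t1, 8 → $t1=8
li $t5, 2 → $t5=2
sub $t1, $t1, 6 → $t1=8-6=2
xor $t1, $t1, 14 → $t1=2^14=12
add $t5, $t5, 2 → $t5=2+2=4
cmp $t5, 16  (cmp 4,16)
blt L2: taken
sub $t1, $t1, 6 → $t1=12-6=6
xor $t1, $t1, 14 → $t1=6^14=8
After step 9: $t5 = 4.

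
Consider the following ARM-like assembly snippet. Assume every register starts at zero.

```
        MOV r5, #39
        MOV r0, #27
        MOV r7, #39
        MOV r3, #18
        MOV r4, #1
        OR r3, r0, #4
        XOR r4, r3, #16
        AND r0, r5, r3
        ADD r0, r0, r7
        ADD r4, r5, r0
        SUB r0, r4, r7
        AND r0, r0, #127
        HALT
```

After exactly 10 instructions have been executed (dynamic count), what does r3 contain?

31

after MOV r5, #39: r5=39
after MOV r0, #27: r0=27
after MOV r7, #39: r7=39
after MOV r3, #18: r3=18
after MOV r4, #1: r4=1
after OR r3, r0, #4: r3=27|4=31
after XOR r4, r3, #16: r4=31^16=15
after AND r0, r5, r3: r0=39&31=7
after ADD r0, r0, r7: r0=7+39=46
after ADD r4, r5, r0: r4=39+46=85
After step 10: r3 = 31.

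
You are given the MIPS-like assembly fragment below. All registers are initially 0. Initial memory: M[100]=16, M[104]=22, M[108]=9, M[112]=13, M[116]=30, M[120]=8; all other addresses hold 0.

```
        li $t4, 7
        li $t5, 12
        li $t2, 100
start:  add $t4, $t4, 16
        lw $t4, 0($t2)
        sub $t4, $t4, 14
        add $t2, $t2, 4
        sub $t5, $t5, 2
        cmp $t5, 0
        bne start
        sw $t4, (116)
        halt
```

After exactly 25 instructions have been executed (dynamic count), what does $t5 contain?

6

li $t4, 7 → $t4=7
li $t5, 12 → $t5=12
li $t2, 100 → $t2=100
add $t4, $t4, 16 → $t4=7+16=23
lw $t4, 0($t2) → $t4=M[100]=16
sub $t4, $t4, 14 → $t4=16-14=2
add $t2, $t2, 4 → $t2=100+4=104
sub $t5, $t5, 2 → $t5=12-2=10
cmp $t5, 0  (cmp 10,0)
bne start: taken
add $t4, $t4, 16 → $t4=2+16=18
lw $t4, 0($t2) → $t4=M[104]=22
sub $t4, $t4, 14 → $t4=22-14=8
add $t2, $t2, 4 → $t2=104+4=108
sub $t5, $t5, 2 → $t5=10-2=8
cmp $t5, 0  (cmp 8,0)
bne start: taken
add $t4, $t4, 16 → $t4=8+16=24
lw $t4, 0($t2) → $t4=M[108]=9
sub $t4, $t4, 14 → $t4=9-14=-5
add $t2, $t2, 4 → $t2=108+4=112
sub $t5, $t5, 2 → $t5=8-2=6
cmp $t5, 0  (cmp 6,0)
bne start: taken
add $t4, $t4, 16 → $t4=(-5)+16=11
After step 25: $t5 = 6.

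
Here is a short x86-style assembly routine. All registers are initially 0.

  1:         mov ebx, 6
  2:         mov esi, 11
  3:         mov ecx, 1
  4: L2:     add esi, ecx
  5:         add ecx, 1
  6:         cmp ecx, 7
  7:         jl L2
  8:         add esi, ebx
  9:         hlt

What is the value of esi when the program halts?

ebx=6
esi=11
ecx=1
esi=11+1=12
ecx=1+1=2
cmp ecx, 7  (cmp 2,7)
jl L2: taken
esi=12+2=14
ecx=2+1=3
cmp ecx, 7  (cmp 3,7)
jl L2: taken
esi=14+3=17
ecx=3+1=4
cmp ecx, 7  (cmp 4,7)
jl L2: taken
esi=17+4=21
ecx=4+1=5
cmp ecx, 7  (cmp 5,7)
jl L2: taken
esi=21+5=26
ecx=5+1=6
cmp ecx, 7  (cmp 6,7)
jl L2: taken
esi=26+6=32
ecx=6+1=7
cmp ecx, 7  (cmp 7,7)
jl L2: not taken
esi=32+6=38
halt.

38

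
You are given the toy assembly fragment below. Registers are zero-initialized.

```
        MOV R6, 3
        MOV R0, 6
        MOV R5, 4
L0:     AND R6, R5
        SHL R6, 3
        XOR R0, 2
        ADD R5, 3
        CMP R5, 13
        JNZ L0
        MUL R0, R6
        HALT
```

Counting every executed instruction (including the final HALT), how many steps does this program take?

MOV R6, 3 → R6=3
MOV R0, 6 → R0=6
MOV R5, 4 → R5=4
AND R6, R5 → R6=3&4=0
SHL R6, 3 → R6=0<<3=0
XOR R0, 2 → R0=6^2=4
ADD R5, 3 → R5=4+3=7
CMP R5, 13  (cmp 7,13)
JNZ L0: taken
AND R6, R5 → R6=0&7=0
SHL R6, 3 → R6=0<<3=0
XOR R0, 2 → R0=4^2=6
ADD R5, 3 → R5=7+3=10
CMP R5, 13  (cmp 10,13)
JNZ L0: taken
AND R6, R5 → R6=0&10=0
SHL R6, 3 → R6=0<<3=0
XOR R0, 2 → R0=6^2=4
ADD R5, 3 → R5=10+3=13
CMP R5, 13  (cmp 13,13)
JNZ L0: not taken
MUL R0, R6 → R0=4*0=0
halt.
Total executed instructions: 23.

23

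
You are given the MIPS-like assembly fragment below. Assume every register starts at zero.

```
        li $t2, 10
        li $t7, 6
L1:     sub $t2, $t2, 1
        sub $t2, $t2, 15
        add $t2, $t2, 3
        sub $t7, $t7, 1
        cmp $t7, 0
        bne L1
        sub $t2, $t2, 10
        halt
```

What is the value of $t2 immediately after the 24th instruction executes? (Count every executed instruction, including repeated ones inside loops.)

-42

after li $t2, 10: $t2=10
after li $t7, 6: $t7=6
after sub $t2, $t2, 1: $t2=10-1=9
after sub $t2, $t2, 15: $t2=9-15=-6
after add $t2, $t2, 3: $t2=(-6)+3=-3
after sub $t7, $t7, 1: $t7=6-1=5
cmp $t7, 0  (cmp 5,0)
bne L1: taken
after sub $t2, $t2, 1: $t2=(-3)-1=-4
after sub $t2, $t2, 15: $t2=(-4)-15=-19
after add $t2, $t2, 3: $t2=(-19)+3=-16
after sub $t7, $t7, 1: $t7=5-1=4
cmp $t7, 0  (cmp 4,0)
bne L1: taken
after sub $t2, $t2, 1: $t2=(-16)-1=-17
after sub $t2, $t2, 15: $t2=(-17)-15=-32
after add $t2, $t2, 3: $t2=(-32)+3=-29
after sub $t7, $t7, 1: $t7=4-1=3
cmp $t7, 0  (cmp 3,0)
bne L1: taken
after sub $t2, $t2, 1: $t2=(-29)-1=-30
after sub $t2, $t2, 15: $t2=(-30)-15=-45
after add $t2, $t2, 3: $t2=(-45)+3=-42
after sub $t7, $t7, 1: $t7=3-1=2
After step 24: $t2 = -42.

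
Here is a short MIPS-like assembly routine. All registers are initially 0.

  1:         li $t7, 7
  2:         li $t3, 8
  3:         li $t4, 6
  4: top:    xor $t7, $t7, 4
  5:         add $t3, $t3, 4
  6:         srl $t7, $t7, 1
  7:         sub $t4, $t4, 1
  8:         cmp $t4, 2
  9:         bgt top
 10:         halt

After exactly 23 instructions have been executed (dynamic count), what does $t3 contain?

24

li $t7, 7 → $t7=7
li $t3, 8 → $t3=8
li $t4, 6 → $t4=6
xor $t7, $t7, 4 → $t7=7^4=3
add $t3, $t3, 4 → $t3=8+4=12
srl $t7, $t7, 1 → $t7=3>>1=1
sub $t4, $t4, 1 → $t4=6-1=5
cmp $t4, 2  (cmp 5,2)
bgt top: taken
xor $t7, $t7, 4 → $t7=1^4=5
add $t3, $t3, 4 → $t3=12+4=16
srl $t7, $t7, 1 → $t7=5>>1=2
sub $t4, $t4, 1 → $t4=5-1=4
cmp $t4, 2  (cmp 4,2)
bgt top: taken
xor $t7, $t7, 4 → $t7=2^4=6
add $t3, $t3, 4 → $t3=16+4=20
srl $t7, $t7, 1 → $t7=6>>1=3
sub $t4, $t4, 1 → $t4=4-1=3
cmp $t4, 2  (cmp 3,2)
bgt top: taken
xor $t7, $t7, 4 → $t7=3^4=7
add $t3, $t3, 4 → $t3=20+4=24
After step 23: $t3 = 24.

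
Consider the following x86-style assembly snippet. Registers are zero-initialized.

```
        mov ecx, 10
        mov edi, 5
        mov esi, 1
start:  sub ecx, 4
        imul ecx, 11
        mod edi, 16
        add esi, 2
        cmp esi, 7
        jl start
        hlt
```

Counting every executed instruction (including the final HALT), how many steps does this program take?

22

after mov ecx, 10: ecx=10
after mov edi, 5: edi=5
after mov esi, 1: esi=1
after sub ecx, 4: ecx=10-4=6
after imul ecx, 11: ecx=6*11=66
after mod edi, 16: edi=5%16=5
after add esi, 2: esi=1+2=3
cmp esi, 7  (cmp 3,7)
jl start: taken
after sub ecx, 4: ecx=66-4=62
after imul ecx, 11: ecx=62*11=682
after mod edi, 16: edi=5%16=5
after add esi, 2: esi=3+2=5
cmp esi, 7  (cmp 5,7)
jl start: taken
after sub ecx, 4: ecx=682-4=678
after imul ecx, 11: ecx=678*11=7458
after mod edi, 16: edi=5%16=5
after add esi, 2: esi=5+2=7
cmp esi, 7  (cmp 7,7)
jl start: not taken
halt.
Total executed instructions: 22.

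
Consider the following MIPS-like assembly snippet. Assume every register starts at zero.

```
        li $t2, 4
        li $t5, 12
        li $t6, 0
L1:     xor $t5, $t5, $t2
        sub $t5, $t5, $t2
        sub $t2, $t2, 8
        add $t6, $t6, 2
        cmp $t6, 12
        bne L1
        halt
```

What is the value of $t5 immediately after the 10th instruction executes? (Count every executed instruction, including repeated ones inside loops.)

-8

$t2=4
$t5=12
$t6=0
$t5=12^4=8
$t5=8-4=4
$t2=4-8=-4
$t6=0+2=2
cmp $t6, 12  (cmp 2,12)
bne L1: taken
$t5=4^(-4)=-8
After step 10: $t5 = -8.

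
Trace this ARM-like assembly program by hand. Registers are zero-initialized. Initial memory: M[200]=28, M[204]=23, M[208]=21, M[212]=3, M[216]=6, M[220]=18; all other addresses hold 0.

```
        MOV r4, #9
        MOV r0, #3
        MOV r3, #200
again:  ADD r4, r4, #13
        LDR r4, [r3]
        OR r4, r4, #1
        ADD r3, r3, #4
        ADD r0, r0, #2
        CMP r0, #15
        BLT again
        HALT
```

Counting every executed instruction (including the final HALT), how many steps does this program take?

MOV r4, #9 → r4=9
MOV r0, #3 → r0=3
MOV r3, #200 → r3=200
ADD r4, r4, #13 → r4=9+13=22
LDR r4, [r3] → r4=M[200]=28
OR r4, r4, #1 → r4=28|1=29
ADD r3, r3, #4 → r3=200+4=204
ADD r0, r0, #2 → r0=3+2=5
CMP r0, #15  (cmp 5,15)
BLT again: taken
ADD r4, r4, #13 → r4=29+13=42
LDR r4, [r3] → r4=M[204]=23
OR r4, r4, #1 → r4=23|1=23
ADD r3, r3, #4 → r3=204+4=208
ADD r0, r0, #2 → r0=5+2=7
CMP r0, #15  (cmp 7,15)
BLT again: taken
ADD r4, r4, #13 → r4=23+13=36
LDR r4, [r3] → r4=M[208]=21
OR r4, r4, #1 → r4=21|1=21
ADD r3, r3, #4 → r3=208+4=212
ADD r0, r0, #2 → r0=7+2=9
CMP r0, #15  (cmp 9,15)
BLT again: taken
ADD r4, r4, #13 → r4=21+13=34
LDR r4, [r3] → r4=M[212]=3
OR r4, r4, #1 → r4=3|1=3
ADD r3, r3, #4 → r3=212+4=216
ADD r0, r0, #2 → r0=9+2=11
CMP r0, #15  (cmp 11,15)
BLT again: taken
ADD r4, r4, #13 → r4=3+13=16
LDR r4, [r3] → r4=M[216]=6
OR r4, r4, #1 → r4=6|1=7
ADD r3, r3, #4 → r3=216+4=220
ADD r0, r0, #2 → r0=11+2=13
CMP r0, #15  (cmp 13,15)
BLT again: taken
ADD r4, r4, #13 → r4=7+13=20
LDR r4, [r3] → r4=M[220]=18
OR r4, r4, #1 → r4=18|1=19
ADD r3, r3, #4 → r3=220+4=224
ADD r0, r0, #2 → r0=13+2=15
CMP r0, #15  (cmp 15,15)
BLT again: not taken
halt.
Total executed instructions: 46.

46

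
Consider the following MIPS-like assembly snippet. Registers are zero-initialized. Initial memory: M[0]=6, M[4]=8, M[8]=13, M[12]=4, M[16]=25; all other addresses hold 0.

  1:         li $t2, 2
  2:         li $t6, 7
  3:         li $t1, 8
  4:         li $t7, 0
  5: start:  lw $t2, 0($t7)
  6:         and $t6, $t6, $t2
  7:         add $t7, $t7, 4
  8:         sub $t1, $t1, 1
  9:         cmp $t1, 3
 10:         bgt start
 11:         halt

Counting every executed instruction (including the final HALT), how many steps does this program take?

35

after li $t2, 2: $t2=2
after li $t6, 7: $t6=7
after li $t1, 8: $t1=8
after li $t7, 0: $t7=0
after lw $t2, 0($t7): $t2=M[0]=6
after and $t6, $t6, $t2: $t6=7&6=6
after add $t7, $t7, 4: $t7=0+4=4
after sub $t1, $t1, 1: $t1=8-1=7
cmp $t1, 3  (cmp 7,3)
bgt start: taken
after lw $t2, 0($t7): $t2=M[4]=8
after and $t6, $t6, $t2: $t6=6&8=0
after add $t7, $t7, 4: $t7=4+4=8
after sub $t1, $t1, 1: $t1=7-1=6
cmp $t1, 3  (cmp 6,3)
bgt start: taken
after lw $t2, 0($t7): $t2=M[8]=13
after and $t6, $t6, $t2: $t6=0&13=0
after add $t7, $t7, 4: $t7=8+4=12
after sub $t1, $t1, 1: $t1=6-1=5
cmp $t1, 3  (cmp 5,3)
bgt start: taken
after lw $t2, 0($t7): $t2=M[12]=4
after and $t6, $t6, $t2: $t6=0&4=0
after add $t7, $t7, 4: $t7=12+4=16
after sub $t1, $t1, 1: $t1=5-1=4
cmp $t1, 3  (cmp 4,3)
bgt start: taken
after lw $t2, 0($t7): $t2=M[16]=25
after and $t6, $t6, $t2: $t6=0&25=0
after add $t7, $t7, 4: $t7=16+4=20
after sub $t1, $t1, 1: $t1=4-1=3
cmp $t1, 3  (cmp 3,3)
bgt start: not taken
halt.
Total executed instructions: 35.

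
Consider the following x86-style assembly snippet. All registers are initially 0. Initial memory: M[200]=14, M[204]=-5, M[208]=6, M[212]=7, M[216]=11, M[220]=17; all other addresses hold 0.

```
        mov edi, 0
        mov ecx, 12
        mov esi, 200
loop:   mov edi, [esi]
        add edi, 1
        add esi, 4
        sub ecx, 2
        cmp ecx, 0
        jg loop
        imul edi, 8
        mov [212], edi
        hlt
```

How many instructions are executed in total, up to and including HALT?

42

edi=0
ecx=12
esi=200
edi=M[200]=14
edi=14+1=15
esi=200+4=204
ecx=12-2=10
cmp ecx, 0  (cmp 10,0)
jg loop: taken
edi=M[204]=-5
edi=(-5)+1=-4
esi=204+4=208
ecx=10-2=8
cmp ecx, 0  (cmp 8,0)
jg loop: taken
edi=M[208]=6
edi=6+1=7
esi=208+4=212
ecx=8-2=6
cmp ecx, 0  (cmp 6,0)
jg loop: taken
edi=M[212]=7
edi=7+1=8
esi=212+4=216
ecx=6-2=4
cmp ecx, 0  (cmp 4,0)
jg loop: taken
edi=M[216]=11
edi=11+1=12
esi=216+4=220
ecx=4-2=2
cmp ecx, 0  (cmp 2,0)
jg loop: taken
edi=M[220]=17
edi=17+1=18
esi=220+4=224
ecx=2-2=0
cmp ecx, 0  (cmp 0,0)
jg loop: not taken
edi=18*8=144
mov [212], edi → M[212]=144
halt.
Total executed instructions: 42.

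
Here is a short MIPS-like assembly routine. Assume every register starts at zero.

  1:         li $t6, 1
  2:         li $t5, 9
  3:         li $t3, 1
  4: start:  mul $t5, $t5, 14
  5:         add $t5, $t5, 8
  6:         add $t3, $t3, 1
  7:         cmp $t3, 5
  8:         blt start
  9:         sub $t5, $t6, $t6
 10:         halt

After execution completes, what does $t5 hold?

li $t6, 1 → $t6=1
li $t5, 9 → $t5=9
li $t3, 1 → $t3=1
mul $t5, $t5, 14 → $t5=9*14=126
add $t5, $t5, 8 → $t5=126+8=134
add $t3, $t3, 1 → $t3=1+1=2
cmp $t3, 5  (cmp 2,5)
blt start: taken
mul $t5, $t5, 14 → $t5=134*14=1876
add $t5, $t5, 8 → $t5=1876+8=1884
add $t3, $t3, 1 → $t3=2+1=3
cmp $t3, 5  (cmp 3,5)
blt start: taken
mul $t5, $t5, 14 → $t5=1884*14=26376
add $t5, $t5, 8 → $t5=26376+8=26384
add $t3, $t3, 1 → $t3=3+1=4
cmp $t3, 5  (cmp 4,5)
blt start: taken
mul $t5, $t5, 14 → $t5=26384*14=369376
add $t5, $t5, 8 → $t5=369376+8=369384
add $t3, $t3, 1 → $t3=4+1=5
cmp $t3, 5  (cmp 5,5)
blt start: not taken
sub $t5, $t6, $t6 → $t5=1-1=0
halt.

0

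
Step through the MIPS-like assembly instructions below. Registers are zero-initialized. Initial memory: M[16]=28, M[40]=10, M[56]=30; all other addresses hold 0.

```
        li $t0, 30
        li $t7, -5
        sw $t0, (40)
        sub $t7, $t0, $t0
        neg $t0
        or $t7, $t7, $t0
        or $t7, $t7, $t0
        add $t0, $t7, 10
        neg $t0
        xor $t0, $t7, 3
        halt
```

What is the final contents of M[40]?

30

after li $t0, 30: $t0=30
after li $t7, -5: $t7=-5
sw $t0, (40) → M[40]=30
after sub $t7, $t0, $t0: $t7=30-30=0
after neg $t0: $t0=-(30)=-30
after or $t7, $t7, $t0: $t7=0|(-30)=-30
after or $t7, $t7, $t0: $t7=(-30)|(-30)=-30
after add $t0, $t7, 10: $t0=(-30)+10=-20
after neg $t0: $t0=-(-20)=20
after xor $t0, $t7, 3: $t0=(-30)^3=-31
halt.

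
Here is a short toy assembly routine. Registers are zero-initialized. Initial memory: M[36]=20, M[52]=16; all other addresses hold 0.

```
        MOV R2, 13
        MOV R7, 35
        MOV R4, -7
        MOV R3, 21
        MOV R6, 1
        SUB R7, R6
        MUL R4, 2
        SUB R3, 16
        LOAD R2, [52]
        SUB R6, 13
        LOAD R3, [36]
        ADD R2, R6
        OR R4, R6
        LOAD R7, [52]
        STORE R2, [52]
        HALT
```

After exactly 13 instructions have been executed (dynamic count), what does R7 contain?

34

MOV R2, 13 → R2=13
MOV R7, 35 → R7=35
MOV R4, -7 → R4=-7
MOV R3, 21 → R3=21
MOV R6, 1 → R6=1
SUB R7, R6 → R7=35-1=34
MUL R4, 2 → R4=(-7)*2=-14
SUB R3, 16 → R3=21-16=5
LOAD R2, [52] → R2=M[52]=16
SUB R6, 13 → R6=1-13=-12
LOAD R3, [36] → R3=M[36]=20
ADD R2, R6 → R2=16+(-12)=4
OR R4, R6 → R4=(-14)|(-12)=-10
After step 13: R7 = 34.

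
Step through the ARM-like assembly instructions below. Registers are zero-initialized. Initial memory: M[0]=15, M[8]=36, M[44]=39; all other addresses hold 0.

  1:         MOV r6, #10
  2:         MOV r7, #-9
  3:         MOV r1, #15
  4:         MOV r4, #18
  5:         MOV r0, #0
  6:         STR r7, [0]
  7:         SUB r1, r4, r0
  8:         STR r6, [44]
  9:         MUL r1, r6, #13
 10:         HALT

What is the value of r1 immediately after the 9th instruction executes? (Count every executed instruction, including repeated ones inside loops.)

after MOV r6, #10: r6=10
after MOV r7, #-9: r7=-9
after MOV r1, #15: r1=15
after MOV r4, #18: r4=18
after MOV r0, #0: r0=0
STR r7, [0] → M[0]=-9
after SUB r1, r4, r0: r1=18-0=18
STR r6, [44] → M[44]=10
after MUL r1, r6, #13: r1=10*13=130
After step 9: r1 = 130.

130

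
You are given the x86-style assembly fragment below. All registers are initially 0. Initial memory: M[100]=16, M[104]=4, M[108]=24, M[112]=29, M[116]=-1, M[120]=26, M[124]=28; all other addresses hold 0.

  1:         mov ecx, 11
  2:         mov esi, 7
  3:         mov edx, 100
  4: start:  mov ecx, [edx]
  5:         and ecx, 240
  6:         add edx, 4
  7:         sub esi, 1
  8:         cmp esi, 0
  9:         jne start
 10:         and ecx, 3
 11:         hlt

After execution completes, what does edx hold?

128

ecx=11
esi=7
edx=100
ecx=M[100]=16
ecx=16&240=16
edx=100+4=104
esi=7-1=6
cmp esi, 0  (cmp 6,0)
jne start: taken
ecx=M[104]=4
ecx=4&240=0
edx=104+4=108
esi=6-1=5
cmp esi, 0  (cmp 5,0)
jne start: taken
ecx=M[108]=24
ecx=24&240=16
edx=108+4=112
esi=5-1=4
cmp esi, 0  (cmp 4,0)
jne start: taken
ecx=M[112]=29
ecx=29&240=16
edx=112+4=116
esi=4-1=3
cmp esi, 0  (cmp 3,0)
jne start: taken
ecx=M[116]=-1
ecx=(-1)&240=240
edx=116+4=120
esi=3-1=2
cmp esi, 0  (cmp 2,0)
jne start: taken
ecx=M[120]=26
ecx=26&240=16
edx=120+4=124
esi=2-1=1
cmp esi, 0  (cmp 1,0)
jne start: taken
ecx=M[124]=28
ecx=28&240=16
edx=124+4=128
esi=1-1=0
cmp esi, 0  (cmp 0,0)
jne start: not taken
ecx=16&3=0
halt.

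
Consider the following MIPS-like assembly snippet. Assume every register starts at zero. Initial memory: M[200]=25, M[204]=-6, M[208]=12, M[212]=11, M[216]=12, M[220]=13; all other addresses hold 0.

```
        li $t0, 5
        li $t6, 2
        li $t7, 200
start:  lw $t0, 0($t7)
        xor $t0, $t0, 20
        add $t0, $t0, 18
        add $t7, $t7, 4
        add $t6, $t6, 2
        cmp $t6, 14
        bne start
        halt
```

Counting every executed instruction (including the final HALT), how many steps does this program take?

46

$t0=5
$t6=2
$t7=200
$t0=M[200]=25
$t0=25^20=13
$t0=13+18=31
$t7=200+4=204
$t6=2+2=4
cmp $t6, 14  (cmp 4,14)
bne start: taken
$t0=M[204]=-6
$t0=(-6)^20=-18
$t0=(-18)+18=0
$t7=204+4=208
$t6=4+2=6
cmp $t6, 14  (cmp 6,14)
bne start: taken
$t0=M[208]=12
$t0=12^20=24
$t0=24+18=42
$t7=208+4=212
$t6=6+2=8
cmp $t6, 14  (cmp 8,14)
bne start: taken
$t0=M[212]=11
$t0=11^20=31
$t0=31+18=49
$t7=212+4=216
$t6=8+2=10
cmp $t6, 14  (cmp 10,14)
bne start: taken
$t0=M[216]=12
$t0=12^20=24
$t0=24+18=42
$t7=216+4=220
$t6=10+2=12
cmp $t6, 14  (cmp 12,14)
bne start: taken
$t0=M[220]=13
$t0=13^20=25
$t0=25+18=43
$t7=220+4=224
$t6=12+2=14
cmp $t6, 14  (cmp 14,14)
bne start: not taken
halt.
Total executed instructions: 46.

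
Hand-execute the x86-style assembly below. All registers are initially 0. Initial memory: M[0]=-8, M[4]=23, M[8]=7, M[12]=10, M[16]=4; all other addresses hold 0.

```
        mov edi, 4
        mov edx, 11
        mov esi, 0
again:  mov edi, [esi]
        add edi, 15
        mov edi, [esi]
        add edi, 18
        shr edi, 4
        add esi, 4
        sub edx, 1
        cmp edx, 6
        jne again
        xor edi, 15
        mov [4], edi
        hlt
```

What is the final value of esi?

edi=4
edx=11
esi=0
edi=M[0]=-8
edi=(-8)+15=7
edi=M[0]=-8
edi=(-8)+18=10
edi=10>>4=0
esi=0+4=4
edx=11-1=10
cmp edx, 6  (cmp 10,6)
jne again: taken
edi=M[4]=23
edi=23+15=38
edi=M[4]=23
edi=23+18=41
edi=41>>4=2
esi=4+4=8
edx=10-1=9
cmp edx, 6  (cmp 9,6)
jne again: taken
edi=M[8]=7
edi=7+15=22
edi=M[8]=7
edi=7+18=25
edi=25>>4=1
esi=8+4=12
edx=9-1=8
cmp edx, 6  (cmp 8,6)
jne again: taken
edi=M[12]=10
edi=10+15=25
edi=M[12]=10
edi=10+18=28
edi=28>>4=1
esi=12+4=16
edx=8-1=7
cmp edx, 6  (cmp 7,6)
jne again: taken
edi=M[16]=4
edi=4+15=19
edi=M[16]=4
edi=4+18=22
edi=22>>4=1
esi=16+4=20
edx=7-1=6
cmp edx, 6  (cmp 6,6)
jne again: not taken
edi=1^15=14
mov [4], edi → M[4]=14
halt.

20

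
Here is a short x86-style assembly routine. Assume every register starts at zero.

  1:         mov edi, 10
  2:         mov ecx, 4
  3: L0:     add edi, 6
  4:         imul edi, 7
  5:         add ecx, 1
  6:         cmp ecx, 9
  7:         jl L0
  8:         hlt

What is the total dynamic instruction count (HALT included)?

mov edi, 10 → edi=10
mov ecx, 4 → ecx=4
add edi, 6 → edi=10+6=16
imul edi, 7 → edi=16*7=112
add ecx, 1 → ecx=4+1=5
cmp ecx, 9  (cmp 5,9)
jl L0: taken
add edi, 6 → edi=112+6=118
imul edi, 7 → edi=118*7=826
add ecx, 1 → ecx=5+1=6
cmp ecx, 9  (cmp 6,9)
jl L0: taken
add edi, 6 → edi=826+6=832
imul edi, 7 → edi=832*7=5824
add ecx, 1 → ecx=6+1=7
cmp ecx, 9  (cmp 7,9)
jl L0: taken
add edi, 6 → edi=5824+6=5830
imul edi, 7 → edi=5830*7=40810
add ecx, 1 → ecx=7+1=8
cmp ecx, 9  (cmp 8,9)
jl L0: taken
add edi, 6 → edi=40810+6=40816
imul edi, 7 → edi=40816*7=285712
add ecx, 1 → ecx=8+1=9
cmp ecx, 9  (cmp 9,9)
jl L0: not taken
halt.
Total executed instructions: 28.

28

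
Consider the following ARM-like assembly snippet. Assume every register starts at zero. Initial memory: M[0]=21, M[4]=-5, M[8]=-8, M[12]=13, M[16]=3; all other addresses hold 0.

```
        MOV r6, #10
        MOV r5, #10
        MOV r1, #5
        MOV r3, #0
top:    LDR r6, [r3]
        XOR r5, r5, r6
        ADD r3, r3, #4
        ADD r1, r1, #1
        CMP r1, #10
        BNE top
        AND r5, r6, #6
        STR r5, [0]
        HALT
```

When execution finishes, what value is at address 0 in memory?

2

MOV r6, #10 → r6=10
MOV r5, #10 → r5=10
MOV r1, #5 → r1=5
MOV r3, #0 → r3=0
LDR r6, [r3] → r6=M[0]=21
XOR r5, r5, r6 → r5=10^21=31
ADD r3, r3, #4 → r3=0+4=4
ADD r1, r1, #1 → r1=5+1=6
CMP r1, #10  (cmp 6,10)
BNE top: taken
LDR r6, [r3] → r6=M[4]=-5
XOR r5, r5, r6 → r5=31^(-5)=-28
ADD r3, r3, #4 → r3=4+4=8
ADD r1, r1, #1 → r1=6+1=7
CMP r1, #10  (cmp 7,10)
BNE top: taken
LDR r6, [r3] → r6=M[8]=-8
XOR r5, r5, r6 → r5=(-28)^(-8)=28
ADD r3, r3, #4 → r3=8+4=12
ADD r1, r1, #1 → r1=7+1=8
CMP r1, #10  (cmp 8,10)
BNE top: taken
LDR r6, [r3] → r6=M[12]=13
XOR r5, r5, r6 → r5=28^13=17
ADD r3, r3, #4 → r3=12+4=16
ADD r1, r1, #1 → r1=8+1=9
CMP r1, #10  (cmp 9,10)
BNE top: taken
LDR r6, [r3] → r6=M[16]=3
XOR r5, r5, r6 → r5=17^3=18
ADD r3, r3, #4 → r3=16+4=20
ADD r1, r1, #1 → r1=9+1=10
CMP r1, #10  (cmp 10,10)
BNE top: not taken
AND r5, r6, #6 → r5=3&6=2
STR r5, [0] → M[0]=2
halt.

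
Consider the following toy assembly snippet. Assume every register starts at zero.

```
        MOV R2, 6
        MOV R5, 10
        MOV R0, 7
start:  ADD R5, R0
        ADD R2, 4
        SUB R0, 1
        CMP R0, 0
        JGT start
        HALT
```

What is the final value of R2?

34

R2=6
R5=10
R0=7
R5=10+7=17
R2=6+4=10
R0=7-1=6
CMP R0, 0  (cmp 6,0)
JGT start: taken
R5=17+6=23
R2=10+4=14
R0=6-1=5
CMP R0, 0  (cmp 5,0)
JGT start: taken
R5=23+5=28
R2=14+4=18
R0=5-1=4
CMP R0, 0  (cmp 4,0)
JGT start: taken
R5=28+4=32
R2=18+4=22
R0=4-1=3
CMP R0, 0  (cmp 3,0)
JGT start: taken
R5=32+3=35
R2=22+4=26
R0=3-1=2
CMP R0, 0  (cmp 2,0)
JGT start: taken
R5=35+2=37
R2=26+4=30
R0=2-1=1
CMP R0, 0  (cmp 1,0)
JGT start: taken
R5=37+1=38
R2=30+4=34
R0=1-1=0
CMP R0, 0  (cmp 0,0)
JGT start: not taken
halt.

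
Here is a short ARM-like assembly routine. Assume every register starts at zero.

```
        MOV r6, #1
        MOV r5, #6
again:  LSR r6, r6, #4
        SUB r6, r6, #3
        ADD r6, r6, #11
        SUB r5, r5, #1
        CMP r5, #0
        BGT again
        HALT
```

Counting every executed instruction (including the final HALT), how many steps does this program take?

r6=1
r5=6
r6=1>>4=0
r6=0-3=-3
r6=(-3)+11=8
r5=6-1=5
CMP r5, #0  (cmp 5,0)
BGT again: taken
r6=8>>4=0
r6=0-3=-3
r6=(-3)+11=8
r5=5-1=4
CMP r5, #0  (cmp 4,0)
BGT again: taken
r6=8>>4=0
r6=0-3=-3
r6=(-3)+11=8
r5=4-1=3
CMP r5, #0  (cmp 3,0)
BGT again: taken
r6=8>>4=0
r6=0-3=-3
r6=(-3)+11=8
r5=3-1=2
CMP r5, #0  (cmp 2,0)
BGT again: taken
r6=8>>4=0
r6=0-3=-3
r6=(-3)+11=8
r5=2-1=1
CMP r5, #0  (cmp 1,0)
BGT again: taken
r6=8>>4=0
r6=0-3=-3
r6=(-3)+11=8
r5=1-1=0
CMP r5, #0  (cmp 0,0)
BGT again: not taken
halt.
Total executed instructions: 39.

39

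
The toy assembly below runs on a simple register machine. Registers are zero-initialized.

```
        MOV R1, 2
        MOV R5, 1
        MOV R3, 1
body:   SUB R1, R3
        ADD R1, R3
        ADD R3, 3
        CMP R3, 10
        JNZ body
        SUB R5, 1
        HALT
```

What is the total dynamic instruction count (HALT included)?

20

after MOV R1, 2: R1=2
after MOV R5, 1: R5=1
after MOV R3, 1: R3=1
after SUB R1, R3: R1=2-1=1
after ADD R1, R3: R1=1+1=2
after ADD R3, 3: R3=1+3=4
CMP R3, 10  (cmp 4,10)
JNZ body: taken
after SUB R1, R3: R1=2-4=-2
after ADD R1, R3: R1=(-2)+4=2
after ADD R3, 3: R3=4+3=7
CMP R3, 10  (cmp 7,10)
JNZ body: taken
after SUB R1, R3: R1=2-7=-5
after ADD R1, R3: R1=(-5)+7=2
after ADD R3, 3: R3=7+3=10
CMP R3, 10  (cmp 10,10)
JNZ body: not taken
after SUB R5, 1: R5=1-1=0
halt.
Total executed instructions: 20.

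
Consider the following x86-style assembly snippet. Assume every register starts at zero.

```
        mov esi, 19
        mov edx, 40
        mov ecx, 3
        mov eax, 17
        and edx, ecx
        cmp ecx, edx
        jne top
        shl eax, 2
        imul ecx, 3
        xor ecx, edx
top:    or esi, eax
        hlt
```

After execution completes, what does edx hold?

0

mov esi, 19 → esi=19
mov edx, 40 → edx=40
mov ecx, 3 → ecx=3
mov eax, 17 → eax=17
and edx, ecx → edx=40&3=0
cmp ecx, edx  (cmp 3,0)
jne top: taken
or esi, eax → esi=19|17=19
halt.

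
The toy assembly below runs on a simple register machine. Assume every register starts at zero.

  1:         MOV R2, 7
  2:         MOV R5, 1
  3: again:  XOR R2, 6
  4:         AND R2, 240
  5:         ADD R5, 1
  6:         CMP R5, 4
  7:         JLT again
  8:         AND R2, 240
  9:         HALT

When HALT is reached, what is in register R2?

MOV R2, 7 → R2=7
MOV R5, 1 → R5=1
XOR R2, 6 → R2=7^6=1
AND R2, 240 → R2=1&240=0
ADD R5, 1 → R5=1+1=2
CMP R5, 4  (cmp 2,4)
JLT again: taken
XOR R2, 6 → R2=0^6=6
AND R2, 240 → R2=6&240=0
ADD R5, 1 → R5=2+1=3
CMP R5, 4  (cmp 3,4)
JLT again: taken
XOR R2, 6 → R2=0^6=6
AND R2, 240 → R2=6&240=0
ADD R5, 1 → R5=3+1=4
CMP R5, 4  (cmp 4,4)
JLT again: not taken
AND R2, 240 → R2=0&240=0
halt.

0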